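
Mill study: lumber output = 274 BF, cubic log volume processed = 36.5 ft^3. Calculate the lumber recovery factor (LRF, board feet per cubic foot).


Formula: LRF = Lumber Output (BF) / Log Input (ft^3)
LRF = 274 BF / 36.5 ft^3
LRF = 7.51 BF/ft^3

7.51


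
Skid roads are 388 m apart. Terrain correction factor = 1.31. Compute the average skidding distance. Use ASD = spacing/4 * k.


Formula: ASD = (spacing / 4) * correction
Uncorrected distance = spacing / 4 = 388 / 4 = 97 m
ASD = 97 * 1.31 = 127 m

127


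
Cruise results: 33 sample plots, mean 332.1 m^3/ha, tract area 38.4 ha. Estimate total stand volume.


Formula: Total Volume = Mean Volume per ha * Total Area
Total Volume = 332.1 m^3/ha * 38.4 ha
Total Volume = 12753 m^3

12753


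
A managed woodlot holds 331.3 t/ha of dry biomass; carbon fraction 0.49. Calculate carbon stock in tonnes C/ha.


Formula: Carbon Stock = Biomass * Carbon Fraction
C = 331.3 t/ha * 0.49
C = 162.3 t C/ha

162.3


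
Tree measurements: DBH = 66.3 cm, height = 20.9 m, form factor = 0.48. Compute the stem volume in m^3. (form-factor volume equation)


Formula: V = pi * (DBH/200)^2 * H * ff
Radius = DBH/200 = 66.3/200 = 0.3315 m
Radius^2 = 0.3315^2 = 0.10989225 m^2
V = pi * 0.10989225 * 20.9 * 0.48
V = 3.463 m^3

3.463


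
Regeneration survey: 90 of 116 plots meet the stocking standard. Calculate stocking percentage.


Formula: Stocking % = stocked plots / total plots * 100
Stocking = 90 / 116 * 100
Stocking = 0.7759 * 100 = 77.6%

77.6


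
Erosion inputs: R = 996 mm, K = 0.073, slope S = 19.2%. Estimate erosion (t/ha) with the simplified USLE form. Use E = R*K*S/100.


Formula: E = R * K * S / 100  (simplified USLE)
R * K = 996 * 0.073 = 72.708
E = 72.708 * 19.2 / 100 = 13.96 t/ha

13.96


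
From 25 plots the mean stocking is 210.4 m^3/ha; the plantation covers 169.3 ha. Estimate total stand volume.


Formula: Total Volume = Mean Volume per ha * Total Area
Total Volume = 210.4 m^3/ha * 169.3 ha
Total Volume = 35621 m^3

35621


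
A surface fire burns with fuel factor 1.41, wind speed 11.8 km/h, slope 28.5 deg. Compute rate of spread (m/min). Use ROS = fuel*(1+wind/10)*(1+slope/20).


Formula: ROS = fuel * (1 + wind/10) * (1 + slope/20)
Wind factor = 1 + 11.8/10 = 2.18
Slope factor = 1 + 28.5/20 = 2.425
ROS = 1.41 * 2.18 * 2.425 = 7.45 m/min

7.45


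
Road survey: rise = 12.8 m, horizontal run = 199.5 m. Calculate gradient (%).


Formula: Gradient = rise / run * 100
Gradient = 12.8 / 199.5 * 100 = 6.4%

6.4


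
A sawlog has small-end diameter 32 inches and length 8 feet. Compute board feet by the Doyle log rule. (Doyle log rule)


Doyle: BF = (D - 4)^2 * L / 16
Adjusted diameter = 32 - 4 = 28 in
(D-4)^2 = 28^2 = 784
BF = 784 * 8 / 16 = 392 BF

392


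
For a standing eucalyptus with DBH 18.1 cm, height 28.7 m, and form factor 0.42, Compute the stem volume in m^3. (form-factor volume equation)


Formula: V = pi * (DBH/200)^2 * H * ff
Radius = DBH/200 = 18.1/200 = 0.0905 m
Radius^2 = 0.0905^2 = 0.00819025 m^2
V = pi * 0.00819025 * 28.7 * 0.42
V = 0.31 m^3

0.31


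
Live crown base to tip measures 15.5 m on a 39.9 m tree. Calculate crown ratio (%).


Formula: Crown Ratio = (Crown Length / Total Height) * 100
CR = (15.5 m / 39.9 m) * 100
CR = 0.3885 * 100 = 38.8%

38.8


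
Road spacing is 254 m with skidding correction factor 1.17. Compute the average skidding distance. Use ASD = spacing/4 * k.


Formula: ASD = (spacing / 4) * correction
Uncorrected distance = spacing / 4 = 254 / 4 = 63.5 m
ASD = 63.5 * 1.17 = 74 m

74


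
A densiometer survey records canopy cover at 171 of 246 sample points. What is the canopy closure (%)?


Formula: Canopy closure = covered points / total points * 100
Closure = 171 / 246 * 100
Closure = 0.6951 * 100 = 69.5%

69.5


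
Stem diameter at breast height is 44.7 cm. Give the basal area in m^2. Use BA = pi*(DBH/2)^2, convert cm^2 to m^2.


Formula: BA = pi * (DBH/2)^2 / 10000  (cm^2 to m^2)
Radius = DBH/2 = 44.7/2 = 22.35 cm
BA = pi * 22.35^2 / 10000
   = 1569.2962 cm^2 / 10000
   = 0.1569 m^2

0.1569


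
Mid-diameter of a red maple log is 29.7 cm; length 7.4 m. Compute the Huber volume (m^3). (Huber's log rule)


Huber: V = Am * L,  Am = pi*(Dm/200)^2
Am = pi*(29.7/200)^2 = 0.069279 m^2
V = 0.069279*7.4 = 0.5127 m^3

0.5127


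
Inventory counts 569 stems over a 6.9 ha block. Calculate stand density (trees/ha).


Formula: Stand Density = N_trees / Area_ha
Density = 569 trees / 6.9 ha
Density = 82 trees/ha

82


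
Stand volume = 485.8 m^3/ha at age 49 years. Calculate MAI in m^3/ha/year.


Formula: MAI = Total Volume / Stand Age
MAI = 485.8 m^3/ha / 49 years
MAI = 9.91 m^3/ha/year

9.91


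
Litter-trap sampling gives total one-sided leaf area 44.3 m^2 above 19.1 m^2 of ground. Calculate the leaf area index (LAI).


Formula: LAI = total leaf area / ground area  (dimensionless)
LAI = 44.3 m^2 / 19.1 m^2
LAI = 2.32

2.32


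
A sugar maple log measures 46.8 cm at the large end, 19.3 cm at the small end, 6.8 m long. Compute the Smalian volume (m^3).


Smalian: V = (A1 + A2)/2 * L,  A = pi*(D/200)^2
A1 = pi*(46.8/200)^2 = 0.172021 m^2
A2 = pi*(19.3/200)^2 = 0.029255 m^2
V = (0.172021+0.029255)/2*6.8 = 0.6843 m^3

0.6843


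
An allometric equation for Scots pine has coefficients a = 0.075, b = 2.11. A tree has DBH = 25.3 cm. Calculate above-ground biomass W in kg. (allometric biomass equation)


Formula: W = a * DBH^b  (allometric power law)
DBH^b = 25.3^2.11 = 913.2387
W = 0.075 * 913.2387 = 68.5 kg

68.5


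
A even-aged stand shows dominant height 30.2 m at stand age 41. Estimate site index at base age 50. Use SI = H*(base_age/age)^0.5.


Formula: SI = H_dom * (base_age / age)^0.5
Age ratio = 50 / 41 = 1.21951
sqrt(age_ratio) = 1.10432
SI = 30.2 * 1.10432 = 33.4 m

33.4


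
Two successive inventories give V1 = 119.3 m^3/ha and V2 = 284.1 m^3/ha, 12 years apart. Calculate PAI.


Formula: PAI = (V_T2 - V_T1) / (T2 - T1)
Volume increment = 284.1 - 119.3 = 164.8 m^3/ha
PAI = 164.8 / 12 = 13.73 m^3/ha/year

13.73


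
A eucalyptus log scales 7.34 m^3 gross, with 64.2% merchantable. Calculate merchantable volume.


Formula: MV = V_total * (merchantable_pct / 100)
Merchantable fraction = 64.2% / 100 = 0.642
MV = 7.34 m^3 * 0.642 = 4.712 m^3

4.712


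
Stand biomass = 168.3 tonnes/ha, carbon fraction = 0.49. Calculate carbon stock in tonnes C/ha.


Formula: Carbon Stock = Biomass * Carbon Fraction
C = 168.3 t/ha * 0.49
C = 82.5 t C/ha

82.5


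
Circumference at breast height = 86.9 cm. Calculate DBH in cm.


Formula: DBH = C / pi
DBH = 86.9 / pi
pi = 3.14159...
DBH = 27.7 cm

27.7


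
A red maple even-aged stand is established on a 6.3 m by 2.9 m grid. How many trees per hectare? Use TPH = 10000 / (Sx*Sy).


Formula: TPH = 10000 m^2/ha / (spacing_x * spacing_y)
Area per tree = 6.3 m * 2.9 m = 18.27 m^2
TPH = 10000 / 18.27 = 547 trees/ha

547


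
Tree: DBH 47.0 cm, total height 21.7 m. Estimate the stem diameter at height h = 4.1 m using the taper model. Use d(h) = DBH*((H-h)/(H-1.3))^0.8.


Taper: d(h) = DBH * ((H - h) / (H - 1.3))^0.8
Numerator = H - h = 21.7 - 4.1 = 17.6 m
Denominator = H - 1.3 = 21.7 - 1.3 = 20.4 m
Ratio = 17.6 / 20.4 = 0.86275
d = 47.0 * 0.86275^0.8 = 41.8 cm

41.8


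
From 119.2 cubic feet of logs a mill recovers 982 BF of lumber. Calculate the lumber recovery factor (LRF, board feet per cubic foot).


Formula: LRF = Lumber Output (BF) / Log Input (ft^3)
LRF = 982 BF / 119.2 ft^3
LRF = 8.24 BF/ft^3

8.24


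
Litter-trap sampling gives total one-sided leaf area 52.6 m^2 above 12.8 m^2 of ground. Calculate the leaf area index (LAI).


Formula: LAI = total leaf area / ground area  (dimensionless)
LAI = 52.6 m^2 / 12.8 m^2
LAI = 4.11

4.11


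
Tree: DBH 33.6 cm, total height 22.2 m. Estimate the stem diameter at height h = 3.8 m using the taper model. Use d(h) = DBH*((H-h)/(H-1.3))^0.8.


Taper: d(h) = DBH * ((H - h) / (H - 1.3))^0.8
Numerator = H - h = 22.2 - 3.8 = 18.4 m
Denominator = H - 1.3 = 22.2 - 1.3 = 20.9 m
Ratio = 18.4 / 20.9 = 0.88038
d = 33.6 * 0.88038^0.8 = 30.3 cm

30.3


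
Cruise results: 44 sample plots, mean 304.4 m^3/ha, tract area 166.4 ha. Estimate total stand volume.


Formula: Total Volume = Mean Volume per ha * Total Area
Total Volume = 304.4 m^3/ha * 166.4 ha
Total Volume = 50652 m^3

50652


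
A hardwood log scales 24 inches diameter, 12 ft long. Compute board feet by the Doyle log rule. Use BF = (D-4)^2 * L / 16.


Doyle: BF = (D - 4)^2 * L / 16
Adjusted diameter = 24 - 4 = 20 in
(D-4)^2 = 20^2 = 400
BF = 400 * 12 / 16 = 300 BF

300


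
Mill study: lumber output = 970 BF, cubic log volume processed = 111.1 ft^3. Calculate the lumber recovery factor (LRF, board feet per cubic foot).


Formula: LRF = Lumber Output (BF) / Log Input (ft^3)
LRF = 970 BF / 111.1 ft^3
LRF = 8.73 BF/ft^3

8.73


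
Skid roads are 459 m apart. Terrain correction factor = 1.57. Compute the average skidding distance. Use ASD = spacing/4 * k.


Formula: ASD = (spacing / 4) * correction
Uncorrected distance = spacing / 4 = 459 / 4 = 114.75 m
ASD = 114.75 * 1.57 = 180 m

180


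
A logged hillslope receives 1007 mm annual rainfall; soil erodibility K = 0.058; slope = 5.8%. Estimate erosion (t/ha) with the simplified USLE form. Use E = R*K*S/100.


Formula: E = R * K * S / 100  (simplified USLE)
R * K = 1007 * 0.058 = 58.406
E = 58.406 * 5.8 / 100 = 3.39 t/ha

3.39


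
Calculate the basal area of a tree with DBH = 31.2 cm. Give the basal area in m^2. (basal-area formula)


Formula: BA = pi * (DBH/2)^2 / 10000  (cm^2 to m^2)
Radius = DBH/2 = 31.2/2 = 15.6 cm
BA = pi * 15.6^2 / 10000
   = 764.538 cm^2 / 10000
   = 0.0765 m^2

0.0765


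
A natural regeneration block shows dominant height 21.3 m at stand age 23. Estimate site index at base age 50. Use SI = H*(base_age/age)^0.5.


Formula: SI = H_dom * (base_age / age)^0.5
Age ratio = 50 / 23 = 2.17391
sqrt(age_ratio) = 1.47442
SI = 21.3 * 1.47442 = 31.4 m

31.4


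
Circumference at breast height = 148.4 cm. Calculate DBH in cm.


Formula: DBH = C / pi
DBH = 148.4 / pi
pi = 3.14159...
DBH = 47.2 cm

47.2


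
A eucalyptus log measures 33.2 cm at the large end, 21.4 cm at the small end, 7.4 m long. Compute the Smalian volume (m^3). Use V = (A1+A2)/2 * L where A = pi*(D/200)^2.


Smalian: V = (A1 + A2)/2 * L,  A = pi*(D/200)^2
A1 = pi*(33.2/200)^2 = 0.08657 m^2
A2 = pi*(21.4/200)^2 = 0.035968 m^2
V = (0.08657+0.035968)/2*7.4 = 0.4534 m^3

0.4534


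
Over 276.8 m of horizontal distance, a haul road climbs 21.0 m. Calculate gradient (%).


Formula: Gradient = rise / run * 100
Gradient = 21.0 / 276.8 * 100 = 7.6%

7.6


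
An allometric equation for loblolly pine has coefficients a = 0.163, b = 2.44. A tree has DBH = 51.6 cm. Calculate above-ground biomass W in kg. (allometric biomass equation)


Formula: W = a * DBH^b  (allometric power law)
DBH^b = 51.6^2.44 = 15096.1177
W = 0.163 * 15096.1177 = 2460.7 kg

2460.7


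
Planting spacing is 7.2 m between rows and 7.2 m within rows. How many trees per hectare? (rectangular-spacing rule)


Formula: TPH = 10000 m^2/ha / (spacing_x * spacing_y)
Area per tree = 7.2 m * 7.2 m = 51.84 m^2
TPH = 10000 / 51.84 = 193 trees/ha

193


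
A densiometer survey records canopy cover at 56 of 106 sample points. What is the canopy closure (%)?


Formula: Canopy closure = covered points / total points * 100
Closure = 56 / 106 * 100
Closure = 0.5283 * 100 = 52.8%

52.8


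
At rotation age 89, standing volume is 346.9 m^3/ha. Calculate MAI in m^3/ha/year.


Formula: MAI = Total Volume / Stand Age
MAI = 346.9 m^3/ha / 89 years
MAI = 3.9 m^3/ha/year

3.9


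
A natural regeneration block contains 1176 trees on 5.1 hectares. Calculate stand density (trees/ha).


Formula: Stand Density = N_trees / Area_ha
Density = 1176 trees / 5.1 ha
Density = 231 trees/ha

231


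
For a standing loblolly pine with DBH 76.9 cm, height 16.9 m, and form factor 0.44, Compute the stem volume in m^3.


Formula: V = pi * (DBH/200)^2 * H * ff
Radius = DBH/200 = 76.9/200 = 0.3845 m
Radius^2 = 0.3845^2 = 0.14784025 m^2
V = pi * 0.14784025 * 16.9 * 0.44
V = 3.454 m^3

3.454


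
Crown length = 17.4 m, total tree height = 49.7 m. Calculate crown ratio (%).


Formula: Crown Ratio = (Crown Length / Total Height) * 100
CR = (17.4 m / 49.7 m) * 100
CR = 0.3501 * 100 = 35.0%

35.0


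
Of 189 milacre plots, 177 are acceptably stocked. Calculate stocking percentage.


Formula: Stocking % = stocked plots / total plots * 100
Stocking = 177 / 189 * 100
Stocking = 0.9365 * 100 = 93.7%

93.7


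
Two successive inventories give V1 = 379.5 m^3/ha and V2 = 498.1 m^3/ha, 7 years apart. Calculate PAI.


Formula: PAI = (V_T2 - V_T1) / (T2 - T1)
Volume increment = 498.1 - 379.5 = 118.6 m^3/ha
PAI = 118.6 / 7 = 16.94 m^3/ha/year

16.94


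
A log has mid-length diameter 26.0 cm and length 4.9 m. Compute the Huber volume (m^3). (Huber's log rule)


Huber: V = Am * L,  Am = pi*(Dm/200)^2
Am = pi*(26.0/200)^2 = 0.053093 m^2
V = 0.053093*4.9 = 0.2602 m^3

0.2602


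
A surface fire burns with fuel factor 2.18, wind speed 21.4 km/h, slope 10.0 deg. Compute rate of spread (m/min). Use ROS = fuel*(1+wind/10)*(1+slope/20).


Formula: ROS = fuel * (1 + wind/10) * (1 + slope/20)
Wind factor = 1 + 21.4/10 = 3.14
Slope factor = 1 + 10.0/20 = 1.5
ROS = 2.18 * 3.14 * 1.5 = 10.27 m/min

10.27


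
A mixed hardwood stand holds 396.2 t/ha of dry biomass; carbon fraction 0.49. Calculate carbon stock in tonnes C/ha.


Formula: Carbon Stock = Biomass * Carbon Fraction
C = 396.2 t/ha * 0.49
C = 194.1 t C/ha

194.1


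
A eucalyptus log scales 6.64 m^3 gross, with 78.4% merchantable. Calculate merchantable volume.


Formula: MV = V_total * (merchantable_pct / 100)
Merchantable fraction = 78.4% / 100 = 0.784
MV = 6.64 m^3 * 0.784 = 5.206 m^3

5.206


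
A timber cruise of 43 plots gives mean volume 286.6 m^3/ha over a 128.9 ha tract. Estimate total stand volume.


Formula: Total Volume = Mean Volume per ha * Total Area
Total Volume = 286.6 m^3/ha * 128.9 ha
Total Volume = 36943 m^3

36943


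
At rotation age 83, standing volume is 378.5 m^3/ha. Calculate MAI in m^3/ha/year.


Formula: MAI = Total Volume / Stand Age
MAI = 378.5 m^3/ha / 83 years
MAI = 4.56 m^3/ha/year

4.56


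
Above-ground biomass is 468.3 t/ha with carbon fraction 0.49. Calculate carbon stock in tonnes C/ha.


Formula: Carbon Stock = Biomass * Carbon Fraction
C = 468.3 t/ha * 0.49
C = 229.5 t C/ha

229.5


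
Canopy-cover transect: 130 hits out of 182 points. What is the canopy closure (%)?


Formula: Canopy closure = covered points / total points * 100
Closure = 130 / 182 * 100
Closure = 0.7143 * 100 = 71.4%

71.4


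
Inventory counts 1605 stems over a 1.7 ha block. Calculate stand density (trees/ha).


Formula: Stand Density = N_trees / Area_ha
Density = 1605 trees / 1.7 ha
Density = 944 trees/ha

944


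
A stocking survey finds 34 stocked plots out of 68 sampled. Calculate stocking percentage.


Formula: Stocking % = stocked plots / total plots * 100
Stocking = 34 / 68 * 100
Stocking = 0.5 * 100 = 50.0%

50.0


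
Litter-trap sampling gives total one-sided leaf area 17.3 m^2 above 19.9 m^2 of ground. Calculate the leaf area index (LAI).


Formula: LAI = total leaf area / ground area  (dimensionless)
LAI = 17.3 m^2 / 19.9 m^2
LAI = 0.87

0.87


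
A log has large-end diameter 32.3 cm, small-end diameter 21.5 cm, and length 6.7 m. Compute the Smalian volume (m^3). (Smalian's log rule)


Smalian: V = (A1 + A2)/2 * L,  A = pi*(D/200)^2
A1 = pi*(32.3/200)^2 = 0.08194 m^2
A2 = pi*(21.5/200)^2 = 0.036305 m^2
V = (0.08194+0.036305)/2*6.7 = 0.3961 m^3

0.3961


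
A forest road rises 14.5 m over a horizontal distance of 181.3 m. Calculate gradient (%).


Formula: Gradient = rise / run * 100
Gradient = 14.5 / 181.3 * 100 = 8.0%

8.0


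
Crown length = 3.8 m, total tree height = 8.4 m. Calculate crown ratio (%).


Formula: Crown Ratio = (Crown Length / Total Height) * 100
CR = (3.8 m / 8.4 m) * 100
CR = 0.4524 * 100 = 45.2%

45.2


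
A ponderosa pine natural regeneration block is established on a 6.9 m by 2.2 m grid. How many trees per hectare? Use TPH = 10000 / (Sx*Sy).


Formula: TPH = 10000 m^2/ha / (spacing_x * spacing_y)
Area per tree = 6.9 m * 2.2 m = 15.18 m^2
TPH = 10000 / 15.18 = 659 trees/ha

659


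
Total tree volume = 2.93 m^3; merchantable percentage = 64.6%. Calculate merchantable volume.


Formula: MV = V_total * (merchantable_pct / 100)
Merchantable fraction = 64.6% / 100 = 0.646
MV = 2.93 m^3 * 0.646 = 1.893 m^3

1.893


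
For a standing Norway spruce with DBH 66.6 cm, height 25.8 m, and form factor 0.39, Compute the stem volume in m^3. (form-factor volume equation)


Formula: V = pi * (DBH/200)^2 * H * ff
Radius = DBH/200 = 66.6/200 = 0.333 m
Radius^2 = 0.333^2 = 0.110889 m^2
V = pi * 0.110889 * 25.8 * 0.39
V = 3.505 m^3

3.505


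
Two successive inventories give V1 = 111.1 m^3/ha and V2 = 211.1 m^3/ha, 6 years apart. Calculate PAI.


Formula: PAI = (V_T2 - V_T1) / (T2 - T1)
Volume increment = 211.1 - 111.1 = 100.0 m^3/ha
PAI = 100.0 / 6 = 16.67 m^3/ha/year

16.67


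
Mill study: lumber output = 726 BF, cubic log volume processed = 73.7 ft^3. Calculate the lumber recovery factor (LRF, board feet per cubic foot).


Formula: LRF = Lumber Output (BF) / Log Input (ft^3)
LRF = 726 BF / 73.7 ft^3
LRF = 9.85 BF/ft^3

9.85


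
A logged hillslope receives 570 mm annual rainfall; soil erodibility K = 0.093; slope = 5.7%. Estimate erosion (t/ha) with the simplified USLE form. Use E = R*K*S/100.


Formula: E = R * K * S / 100  (simplified USLE)
R * K = 570 * 0.093 = 53.01
E = 53.01 * 5.7 / 100 = 3.02 t/ha

3.02


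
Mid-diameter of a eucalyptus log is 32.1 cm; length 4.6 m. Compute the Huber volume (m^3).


Huber: V = Am * L,  Am = pi*(Dm/200)^2
Am = pi*(32.1/200)^2 = 0.080928 m^2
V = 0.080928*4.6 = 0.3723 m^3

0.3723


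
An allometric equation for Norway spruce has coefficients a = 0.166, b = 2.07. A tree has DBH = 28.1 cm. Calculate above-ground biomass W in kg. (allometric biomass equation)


Formula: W = a * DBH^b  (allometric power law)
DBH^b = 28.1^2.07 = 997.2914
W = 0.166 * 997.2914 = 165.6 kg

165.6


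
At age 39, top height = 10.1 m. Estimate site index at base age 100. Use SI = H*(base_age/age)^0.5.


Formula: SI = H_dom * (base_age / age)^0.5
Age ratio = 100 / 39 = 2.5641
sqrt(age_ratio) = 1.60128
SI = 10.1 * 1.60128 = 16.2 m

16.2


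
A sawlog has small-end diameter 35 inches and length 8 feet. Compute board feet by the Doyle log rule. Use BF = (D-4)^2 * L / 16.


Doyle: BF = (D - 4)^2 * L / 16
Adjusted diameter = 35 - 4 = 31 in
(D-4)^2 = 31^2 = 961
BF = 961 * 8 / 16 = 481 BF

481


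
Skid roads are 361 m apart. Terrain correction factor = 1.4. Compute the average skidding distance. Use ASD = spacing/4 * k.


Formula: ASD = (spacing / 4) * correction
Uncorrected distance = spacing / 4 = 361 / 4 = 90.25 m
ASD = 90.25 * 1.4 = 126 m

126


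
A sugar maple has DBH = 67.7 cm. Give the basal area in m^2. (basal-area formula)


Formula: BA = pi * (DBH/2)^2 / 10000  (cm^2 to m^2)
Radius = DBH/2 = 67.7/2 = 33.85 cm
BA = pi * 33.85^2 / 10000
   = 3599.7075 cm^2 / 10000
   = 0.36 m^2

0.36


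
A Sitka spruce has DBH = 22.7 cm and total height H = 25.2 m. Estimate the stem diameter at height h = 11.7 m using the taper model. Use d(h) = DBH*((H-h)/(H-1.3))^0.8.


Taper: d(h) = DBH * ((H - h) / (H - 1.3))^0.8
Numerator = H - h = 25.2 - 11.7 = 13.5 m
Denominator = H - 1.3 = 25.2 - 1.3 = 23.9 m
Ratio = 13.5 / 23.9 = 0.56485
d = 22.7 * 0.56485^0.8 = 14.4 cm

14.4


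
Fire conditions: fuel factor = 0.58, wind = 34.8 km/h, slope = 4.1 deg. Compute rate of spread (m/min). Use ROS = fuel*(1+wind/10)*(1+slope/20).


Formula: ROS = fuel * (1 + wind/10) * (1 + slope/20)
Wind factor = 1 + 34.8/10 = 4.48
Slope factor = 1 + 4.1/20 = 1.205
ROS = 0.58 * 4.48 * 1.205 = 3.13 m/min

3.13


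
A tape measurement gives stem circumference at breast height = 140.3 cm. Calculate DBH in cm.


Formula: DBH = C / pi
DBH = 140.3 / pi
pi = 3.14159...
DBH = 44.7 cm

44.7


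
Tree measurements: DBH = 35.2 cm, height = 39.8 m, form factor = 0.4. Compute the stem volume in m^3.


Formula: V = pi * (DBH/200)^2 * H * ff
Radius = DBH/200 = 35.2/200 = 0.176 m
Radius^2 = 0.176^2 = 0.030976 m^2
V = pi * 0.030976 * 39.8 * 0.4
V = 1.549 m^3

1.549


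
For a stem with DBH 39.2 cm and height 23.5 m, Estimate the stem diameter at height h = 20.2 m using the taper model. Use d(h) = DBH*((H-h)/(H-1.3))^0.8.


Taper: d(h) = DBH * ((H - h) / (H - 1.3))^0.8
Numerator = H - h = 23.5 - 20.2 = 3.3 m
Denominator = H - 1.3 = 23.5 - 1.3 = 22.2 m
Ratio = 3.3 / 22.2 = 0.14865
d = 39.2 * 0.14865^0.8 = 8.5 cm

8.5


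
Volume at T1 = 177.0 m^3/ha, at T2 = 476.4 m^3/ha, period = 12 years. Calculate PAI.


Formula: PAI = (V_T2 - V_T1) / (T2 - T1)
Volume increment = 476.4 - 177.0 = 299.4 m^3/ha
PAI = 299.4 / 12 = 24.95 m^3/ha/year

24.95


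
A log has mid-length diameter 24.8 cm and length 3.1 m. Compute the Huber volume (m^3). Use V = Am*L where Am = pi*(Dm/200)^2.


Huber: V = Am * L,  Am = pi*(Dm/200)^2
Am = pi*(24.8/200)^2 = 0.048305 m^2
V = 0.048305*3.1 = 0.1497 m^3

0.1497


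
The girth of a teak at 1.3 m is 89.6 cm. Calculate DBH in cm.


Formula: DBH = C / pi
DBH = 89.6 / pi
pi = 3.14159...
DBH = 28.5 cm

28.5


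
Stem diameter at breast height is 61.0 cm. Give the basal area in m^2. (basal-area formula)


Formula: BA = pi * (DBH/2)^2 / 10000  (cm^2 to m^2)
Radius = DBH/2 = 61.0/2 = 30.5 cm
BA = pi * 30.5^2 / 10000
   = 2922.4666 cm^2 / 10000
   = 0.2922 m^2

0.2922


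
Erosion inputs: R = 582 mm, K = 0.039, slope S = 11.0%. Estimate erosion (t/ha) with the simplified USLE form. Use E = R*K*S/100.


Formula: E = R * K * S / 100  (simplified USLE)
R * K = 582 * 0.039 = 22.698
E = 22.698 * 11.0 / 100 = 2.5 t/ha

2.5


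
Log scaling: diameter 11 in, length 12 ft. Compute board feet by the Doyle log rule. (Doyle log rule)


Doyle: BF = (D - 4)^2 * L / 16
Adjusted diameter = 11 - 4 = 7 in
(D-4)^2 = 7^2 = 49
BF = 49 * 12 / 16 = 37 BF

37


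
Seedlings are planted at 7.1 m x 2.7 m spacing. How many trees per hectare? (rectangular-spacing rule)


Formula: TPH = 10000 m^2/ha / (spacing_x * spacing_y)
Area per tree = 7.1 m * 2.7 m = 19.17 m^2
TPH = 10000 / 19.17 = 522 trees/ha

522


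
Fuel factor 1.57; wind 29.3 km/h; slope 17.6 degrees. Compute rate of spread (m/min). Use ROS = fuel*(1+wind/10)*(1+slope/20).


Formula: ROS = fuel * (1 + wind/10) * (1 + slope/20)
Wind factor = 1 + 29.3/10 = 3.93
Slope factor = 1 + 17.6/20 = 1.88
ROS = 1.57 * 3.93 * 1.88 = 11.6 m/min

11.6


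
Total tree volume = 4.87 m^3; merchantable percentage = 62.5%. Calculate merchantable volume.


Formula: MV = V_total * (merchantable_pct / 100)
Merchantable fraction = 62.5% / 100 = 0.625
MV = 4.87 m^3 * 0.625 = 3.044 m^3

3.044


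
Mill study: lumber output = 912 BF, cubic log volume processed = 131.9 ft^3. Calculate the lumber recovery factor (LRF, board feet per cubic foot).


Formula: LRF = Lumber Output (BF) / Log Input (ft^3)
LRF = 912 BF / 131.9 ft^3
LRF = 6.91 BF/ft^3

6.91


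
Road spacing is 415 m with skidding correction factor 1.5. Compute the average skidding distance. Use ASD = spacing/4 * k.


Formula: ASD = (spacing / 4) * correction
Uncorrected distance = spacing / 4 = 415 / 4 = 103.75 m
ASD = 103.75 * 1.5 = 156 m

156


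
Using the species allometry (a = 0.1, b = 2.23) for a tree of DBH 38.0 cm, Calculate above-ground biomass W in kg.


Formula: W = a * DBH^b  (allometric power law)
DBH^b = 38.0^2.23 = 3333.6302
W = 0.1 * 3333.6302 = 333.4 kg

333.4


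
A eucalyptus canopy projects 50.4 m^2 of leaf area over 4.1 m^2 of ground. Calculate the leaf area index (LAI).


Formula: LAI = total leaf area / ground area  (dimensionless)
LAI = 50.4 m^2 / 4.1 m^2
LAI = 12.29

12.29


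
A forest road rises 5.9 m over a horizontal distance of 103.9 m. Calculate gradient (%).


Formula: Gradient = rise / run * 100
Gradient = 5.9 / 103.9 * 100 = 5.7%

5.7


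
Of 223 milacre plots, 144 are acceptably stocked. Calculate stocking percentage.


Formula: Stocking % = stocked plots / total plots * 100
Stocking = 144 / 223 * 100
Stocking = 0.6457 * 100 = 64.6%

64.6


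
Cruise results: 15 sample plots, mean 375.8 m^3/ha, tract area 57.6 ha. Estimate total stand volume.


Formula: Total Volume = Mean Volume per ha * Total Area
Total Volume = 375.8 m^3/ha * 57.6 ha
Total Volume = 21646 m^3

21646


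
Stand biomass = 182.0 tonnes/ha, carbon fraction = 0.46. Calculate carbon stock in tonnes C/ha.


Formula: Carbon Stock = Biomass * Carbon Fraction
C = 182.0 t/ha * 0.46
C = 83.7 t C/ha

83.7


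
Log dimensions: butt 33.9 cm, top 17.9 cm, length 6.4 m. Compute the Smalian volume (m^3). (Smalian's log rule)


Smalian: V = (A1 + A2)/2 * L,  A = pi*(D/200)^2
A1 = pi*(33.9/200)^2 = 0.090259 m^2
A2 = pi*(17.9/200)^2 = 0.025165 m^2
V = (0.090259+0.025165)/2*6.4 = 0.3694 m^3

0.3694


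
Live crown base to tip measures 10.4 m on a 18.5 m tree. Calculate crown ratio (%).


Formula: Crown Ratio = (Crown Length / Total Height) * 100
CR = (10.4 m / 18.5 m) * 100
CR = 0.5622 * 100 = 56.2%

56.2


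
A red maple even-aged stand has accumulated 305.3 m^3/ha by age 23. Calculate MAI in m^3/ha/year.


Formula: MAI = Total Volume / Stand Age
MAI = 305.3 m^3/ha / 23 years
MAI = 13.27 m^3/ha/year

13.27


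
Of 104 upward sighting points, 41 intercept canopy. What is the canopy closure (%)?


Formula: Canopy closure = covered points / total points * 100
Closure = 41 / 104 * 100
Closure = 0.3942 * 100 = 39.4%

39.4


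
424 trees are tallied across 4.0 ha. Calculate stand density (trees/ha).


Formula: Stand Density = N_trees / Area_ha
Density = 424 trees / 4.0 ha
Density = 106 trees/ha

106


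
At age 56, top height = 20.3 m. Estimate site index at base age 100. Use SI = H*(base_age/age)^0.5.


Formula: SI = H_dom * (base_age / age)^0.5
Age ratio = 100 / 56 = 1.78571
sqrt(age_ratio) = 1.33631
SI = 20.3 * 1.33631 = 27.1 m

27.1


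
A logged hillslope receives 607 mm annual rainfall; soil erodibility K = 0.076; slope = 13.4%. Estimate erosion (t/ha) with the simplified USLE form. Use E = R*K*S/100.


Formula: E = R * K * S / 100  (simplified USLE)
R * K = 607 * 0.076 = 46.132
E = 46.132 * 13.4 / 100 = 6.18 t/ha

6.18


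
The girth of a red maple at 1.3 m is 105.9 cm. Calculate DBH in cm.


Formula: DBH = C / pi
DBH = 105.9 / pi
pi = 3.14159...
DBH = 33.7 cm

33.7


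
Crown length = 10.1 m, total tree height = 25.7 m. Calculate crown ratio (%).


Formula: Crown Ratio = (Crown Length / Total Height) * 100
CR = (10.1 m / 25.7 m) * 100
CR = 0.393 * 100 = 39.3%

39.3


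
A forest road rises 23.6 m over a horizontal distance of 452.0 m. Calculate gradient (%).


Formula: Gradient = rise / run * 100
Gradient = 23.6 / 452.0 * 100 = 5.2%

5.2


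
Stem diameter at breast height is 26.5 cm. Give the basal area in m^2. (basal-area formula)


Formula: BA = pi * (DBH/2)^2 / 10000  (cm^2 to m^2)
Radius = DBH/2 = 26.5/2 = 13.25 cm
BA = pi * 13.25^2 / 10000
   = 551.5459 cm^2 / 10000
   = 0.0552 m^2

0.0552


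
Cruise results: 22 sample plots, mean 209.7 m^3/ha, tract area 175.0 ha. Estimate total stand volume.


Formula: Total Volume = Mean Volume per ha * Total Area
Total Volume = 209.7 m^3/ha * 175.0 ha
Total Volume = 36698 m^3

36698


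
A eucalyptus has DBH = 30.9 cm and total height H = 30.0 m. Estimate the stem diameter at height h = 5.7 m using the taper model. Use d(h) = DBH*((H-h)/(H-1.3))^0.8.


Taper: d(h) = DBH * ((H - h) / (H - 1.3))^0.8
Numerator = H - h = 30.0 - 5.7 = 24.3 m
Denominator = H - 1.3 = 30.0 - 1.3 = 28.7 m
Ratio = 24.3 / 28.7 = 0.84669
d = 30.9 * 0.84669^0.8 = 27.0 cm

27.0


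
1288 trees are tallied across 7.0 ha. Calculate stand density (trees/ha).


Formula: Stand Density = N_trees / Area_ha
Density = 1288 trees / 7.0 ha
Density = 184 trees/ha

184


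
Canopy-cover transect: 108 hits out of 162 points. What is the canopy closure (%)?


Formula: Canopy closure = covered points / total points * 100
Closure = 108 / 162 * 100
Closure = 0.6667 * 100 = 66.7%

66.7


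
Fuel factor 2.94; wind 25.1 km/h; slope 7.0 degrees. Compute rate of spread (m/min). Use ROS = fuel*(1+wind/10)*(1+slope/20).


Formula: ROS = fuel * (1 + wind/10) * (1 + slope/20)
Wind factor = 1 + 25.1/10 = 3.51
Slope factor = 1 + 7.0/20 = 1.35
ROS = 2.94 * 3.51 * 1.35 = 13.93 m/min

13.93


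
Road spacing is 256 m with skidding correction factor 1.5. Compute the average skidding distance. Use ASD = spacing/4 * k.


Formula: ASD = (spacing / 4) * correction
Uncorrected distance = spacing / 4 = 256 / 4 = 64 m
ASD = 64 * 1.5 = 96 m

96


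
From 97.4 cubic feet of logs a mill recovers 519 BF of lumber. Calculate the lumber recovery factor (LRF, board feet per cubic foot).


Formula: LRF = Lumber Output (BF) / Log Input (ft^3)
LRF = 519 BF / 97.4 ft^3
LRF = 5.33 BF/ft^3

5.33


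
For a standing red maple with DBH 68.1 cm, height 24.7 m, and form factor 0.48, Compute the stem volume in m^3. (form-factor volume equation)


Formula: V = pi * (DBH/200)^2 * H * ff
Radius = DBH/200 = 68.1/200 = 0.3405 m
Radius^2 = 0.3405^2 = 0.11594025 m^2
V = pi * 0.11594025 * 24.7 * 0.48
V = 4.318 m^3

4.318


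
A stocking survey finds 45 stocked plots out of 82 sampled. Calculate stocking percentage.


Formula: Stocking % = stocked plots / total plots * 100
Stocking = 45 / 82 * 100
Stocking = 0.5488 * 100 = 54.9%

54.9


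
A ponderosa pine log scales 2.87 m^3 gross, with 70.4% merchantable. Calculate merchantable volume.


Formula: MV = V_total * (merchantable_pct / 100)
Merchantable fraction = 70.4% / 100 = 0.704
MV = 2.87 m^3 * 0.704 = 2.02 m^3

2.02


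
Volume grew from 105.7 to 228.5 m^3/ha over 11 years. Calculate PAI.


Formula: PAI = (V_T2 - V_T1) / (T2 - T1)
Volume increment = 228.5 - 105.7 = 122.8 m^3/ha
PAI = 122.8 / 11 = 11.16 m^3/ha/year

11.16


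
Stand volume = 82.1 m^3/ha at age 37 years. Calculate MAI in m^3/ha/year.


Formula: MAI = Total Volume / Stand Age
MAI = 82.1 m^3/ha / 37 years
MAI = 2.22 m^3/ha/year

2.22


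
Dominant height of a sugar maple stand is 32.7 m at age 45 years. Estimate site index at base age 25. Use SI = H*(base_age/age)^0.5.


Formula: SI = H_dom * (base_age / age)^0.5
Age ratio = 25 / 45 = 0.55556
sqrt(age_ratio) = 0.74536
SI = 32.7 * 0.74536 = 24.4 m

24.4


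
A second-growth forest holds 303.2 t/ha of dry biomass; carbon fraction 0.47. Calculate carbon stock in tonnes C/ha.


Formula: Carbon Stock = Biomass * Carbon Fraction
C = 303.2 t/ha * 0.47
C = 142.5 t C/ha

142.5


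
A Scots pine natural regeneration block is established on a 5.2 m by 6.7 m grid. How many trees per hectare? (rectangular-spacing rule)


Formula: TPH = 10000 m^2/ha / (spacing_x * spacing_y)
Area per tree = 5.2 m * 6.7 m = 34.84 m^2
TPH = 10000 / 34.84 = 287 trees/ha

287


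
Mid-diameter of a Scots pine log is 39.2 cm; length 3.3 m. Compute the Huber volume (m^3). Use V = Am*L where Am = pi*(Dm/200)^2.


Huber: V = Am * L,  Am = pi*(Dm/200)^2
Am = pi*(39.2/200)^2 = 0.120687 m^2
V = 0.120687*3.3 = 0.3983 m^3

0.3983


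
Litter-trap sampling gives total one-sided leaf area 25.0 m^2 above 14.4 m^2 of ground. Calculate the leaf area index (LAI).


Formula: LAI = total leaf area / ground area  (dimensionless)
LAI = 25.0 m^2 / 14.4 m^2
LAI = 1.74

1.74


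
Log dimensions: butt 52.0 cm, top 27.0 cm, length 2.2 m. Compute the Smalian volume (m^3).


Smalian: V = (A1 + A2)/2 * L,  A = pi*(D/200)^2
A1 = pi*(52.0/200)^2 = 0.212372 m^2
A2 = pi*(27.0/200)^2 = 0.057256 m^2
V = (0.212372+0.057256)/2*2.2 = 0.2966 m^3

0.2966


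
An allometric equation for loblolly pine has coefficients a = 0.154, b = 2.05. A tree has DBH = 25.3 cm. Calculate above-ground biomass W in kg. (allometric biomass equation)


Formula: W = a * DBH^b  (allometric power law)
DBH^b = 25.3^2.05 = 752.3104
W = 0.154 * 752.3104 = 115.9 kg

115.9


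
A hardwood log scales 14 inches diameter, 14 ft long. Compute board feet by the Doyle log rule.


Doyle: BF = (D - 4)^2 * L / 16
Adjusted diameter = 14 - 4 = 10 in
(D-4)^2 = 10^2 = 100
BF = 100 * 14 / 16 = 88 BF

88


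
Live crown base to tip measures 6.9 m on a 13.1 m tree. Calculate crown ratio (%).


Formula: Crown Ratio = (Crown Length / Total Height) * 100
CR = (6.9 m / 13.1 m) * 100
CR = 0.5267 * 100 = 52.7%

52.7


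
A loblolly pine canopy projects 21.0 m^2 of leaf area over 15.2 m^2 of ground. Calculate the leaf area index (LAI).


Formula: LAI = total leaf area / ground area  (dimensionless)
LAI = 21.0 m^2 / 15.2 m^2
LAI = 1.38

1.38


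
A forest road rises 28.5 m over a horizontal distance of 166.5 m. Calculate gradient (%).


Formula: Gradient = rise / run * 100
Gradient = 28.5 / 166.5 * 100 = 17.1%

17.1


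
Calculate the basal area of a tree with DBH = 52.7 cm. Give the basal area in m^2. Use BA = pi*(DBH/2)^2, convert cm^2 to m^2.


Formula: BA = pi * (DBH/2)^2 / 10000  (cm^2 to m^2)
Radius = DBH/2 = 52.7/2 = 26.35 cm
BA = pi * 26.35^2 / 10000
   = 2181.2785 cm^2 / 10000
   = 0.2181 m^2

0.2181


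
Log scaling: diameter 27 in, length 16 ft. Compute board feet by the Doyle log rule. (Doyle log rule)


Doyle: BF = (D - 4)^2 * L / 16
Adjusted diameter = 27 - 4 = 23 in
(D-4)^2 = 23^2 = 529
BF = 529 * 16 / 16 = 529 BF

529


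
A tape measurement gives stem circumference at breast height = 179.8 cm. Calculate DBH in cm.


Formula: DBH = C / pi
DBH = 179.8 / pi
pi = 3.14159...
DBH = 57.2 cm

57.2


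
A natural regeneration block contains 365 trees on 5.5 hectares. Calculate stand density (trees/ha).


Formula: Stand Density = N_trees / Area_ha
Density = 365 trees / 5.5 ha
Density = 66 trees/ha

66


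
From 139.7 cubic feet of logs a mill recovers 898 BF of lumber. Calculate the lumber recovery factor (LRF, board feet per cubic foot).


Formula: LRF = Lumber Output (BF) / Log Input (ft^3)
LRF = 898 BF / 139.7 ft^3
LRF = 6.43 BF/ft^3

6.43


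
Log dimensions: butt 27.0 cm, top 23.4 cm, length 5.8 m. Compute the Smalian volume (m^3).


Smalian: V = (A1 + A2)/2 * L,  A = pi*(D/200)^2
A1 = pi*(27.0/200)^2 = 0.057256 m^2
A2 = pi*(23.4/200)^2 = 0.043005 m^2
V = (0.057256+0.043005)/2*5.8 = 0.2908 m^3

0.2908


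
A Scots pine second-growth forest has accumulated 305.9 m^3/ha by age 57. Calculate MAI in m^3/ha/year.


Formula: MAI = Total Volume / Stand Age
MAI = 305.9 m^3/ha / 57 years
MAI = 5.37 m^3/ha/year

5.37


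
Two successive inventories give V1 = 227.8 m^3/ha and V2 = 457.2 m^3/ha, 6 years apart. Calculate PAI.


Formula: PAI = (V_T2 - V_T1) / (T2 - T1)
Volume increment = 457.2 - 227.8 = 229.4 m^3/ha
PAI = 229.4 / 6 = 38.23 m^3/ha/year

38.23


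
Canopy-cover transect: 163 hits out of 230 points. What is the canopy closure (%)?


Formula: Canopy closure = covered points / total points * 100
Closure = 163 / 230 * 100
Closure = 0.7087 * 100 = 70.9%

70.9


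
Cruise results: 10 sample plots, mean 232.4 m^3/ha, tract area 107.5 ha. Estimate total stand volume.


Formula: Total Volume = Mean Volume per ha * Total Area
Total Volume = 232.4 m^3/ha * 107.5 ha
Total Volume = 24983 m^3

24983


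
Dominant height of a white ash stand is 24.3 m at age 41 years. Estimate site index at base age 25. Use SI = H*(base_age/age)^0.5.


Formula: SI = H_dom * (base_age / age)^0.5
Age ratio = 25 / 41 = 0.60976
sqrt(age_ratio) = 0.78087
SI = 24.3 * 0.78087 = 19.0 m

19.0


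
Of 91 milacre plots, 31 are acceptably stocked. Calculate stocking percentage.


Formula: Stocking % = stocked plots / total plots * 100
Stocking = 31 / 91 * 100
Stocking = 0.3407 * 100 = 34.1%

34.1


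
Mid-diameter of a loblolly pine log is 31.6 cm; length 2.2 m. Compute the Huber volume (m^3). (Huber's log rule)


Huber: V = Am * L,  Am = pi*(Dm/200)^2
Am = pi*(31.6/200)^2 = 0.078427 m^2
V = 0.078427*2.2 = 0.1725 m^3

0.1725


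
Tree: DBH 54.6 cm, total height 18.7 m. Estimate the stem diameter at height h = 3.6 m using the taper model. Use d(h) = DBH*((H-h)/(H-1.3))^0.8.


Taper: d(h) = DBH * ((H - h) / (H - 1.3))^0.8
Numerator = H - h = 18.7 - 3.6 = 15.1 m
Denominator = H - 1.3 = 18.7 - 1.3 = 17.4 m
Ratio = 15.1 / 17.4 = 0.86782
d = 54.6 * 0.86782^0.8 = 48.7 cm

48.7


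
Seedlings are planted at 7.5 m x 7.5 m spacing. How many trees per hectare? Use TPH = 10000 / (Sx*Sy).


Formula: TPH = 10000 m^2/ha / (spacing_x * spacing_y)
Area per tree = 7.5 m * 7.5 m = 56.25 m^2
TPH = 10000 / 56.25 = 178 trees/ha

178


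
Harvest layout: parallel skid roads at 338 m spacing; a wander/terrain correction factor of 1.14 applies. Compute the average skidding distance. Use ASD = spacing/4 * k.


Formula: ASD = (spacing / 4) * correction
Uncorrected distance = spacing / 4 = 338 / 4 = 84.5 m
ASD = 84.5 * 1.14 = 96 m

96


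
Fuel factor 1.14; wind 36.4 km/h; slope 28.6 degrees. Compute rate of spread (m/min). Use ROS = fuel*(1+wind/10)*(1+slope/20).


Formula: ROS = fuel * (1 + wind/10) * (1 + slope/20)
Wind factor = 1 + 36.4/10 = 4.64
Slope factor = 1 + 28.6/20 = 2.43
ROS = 1.14 * 4.64 * 2.43 = 12.85 m/min

12.85


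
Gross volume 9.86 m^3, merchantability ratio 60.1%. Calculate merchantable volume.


Formula: MV = V_total * (merchantable_pct / 100)
Merchantable fraction = 60.1% / 100 = 0.601
MV = 9.86 m^3 * 0.601 = 5.926 m^3

5.926


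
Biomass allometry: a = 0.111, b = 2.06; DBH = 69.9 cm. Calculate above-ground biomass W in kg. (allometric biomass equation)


Formula: W = a * DBH^b  (allometric power law)
DBH^b = 69.9^2.06 = 6304.0984
W = 0.111 * 6304.0984 = 699.8 kg

699.8


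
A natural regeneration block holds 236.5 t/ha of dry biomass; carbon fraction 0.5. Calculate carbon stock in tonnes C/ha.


Formula: Carbon Stock = Biomass * Carbon Fraction
C = 236.5 t/ha * 0.5
C = 118.3 t C/ha

118.3


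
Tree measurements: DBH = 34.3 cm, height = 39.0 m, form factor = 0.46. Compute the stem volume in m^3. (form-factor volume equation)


Formula: V = pi * (DBH/200)^2 * H * ff
Radius = DBH/200 = 34.3/200 = 0.1715 m
Radius^2 = 0.1715^2 = 0.02941225 m^2
V = pi * 0.02941225 * 39.0 * 0.46
V = 1.658 m^3

1.658


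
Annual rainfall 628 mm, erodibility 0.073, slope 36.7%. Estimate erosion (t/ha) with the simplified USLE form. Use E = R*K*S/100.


Formula: E = R * K * S / 100  (simplified USLE)
R * K = 628 * 0.073 = 45.844
E = 45.844 * 36.7 / 100 = 16.82 t/ha

16.82


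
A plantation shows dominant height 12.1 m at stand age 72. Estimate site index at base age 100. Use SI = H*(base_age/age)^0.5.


Formula: SI = H_dom * (base_age / age)^0.5
Age ratio = 100 / 72 = 1.38889
sqrt(age_ratio) = 1.17851
SI = 12.1 * 1.17851 = 14.3 m

14.3


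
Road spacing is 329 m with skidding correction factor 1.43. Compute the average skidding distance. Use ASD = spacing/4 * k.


Formula: ASD = (spacing / 4) * correction
Uncorrected distance = spacing / 4 = 329 / 4 = 82.25 m
ASD = 82.25 * 1.43 = 118 m

118


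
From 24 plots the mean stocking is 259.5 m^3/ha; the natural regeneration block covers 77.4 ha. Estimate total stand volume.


Formula: Total Volume = Mean Volume per ha * Total Area
Total Volume = 259.5 m^3/ha * 77.4 ha
Total Volume = 20085 m^3

20085


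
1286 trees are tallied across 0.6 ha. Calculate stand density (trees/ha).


Formula: Stand Density = N_trees / Area_ha
Density = 1286 trees / 0.6 ha
Density = 2143 trees/ha

2143
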